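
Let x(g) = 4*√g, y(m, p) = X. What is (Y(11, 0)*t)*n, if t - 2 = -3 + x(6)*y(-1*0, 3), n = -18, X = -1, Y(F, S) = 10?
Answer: 180 + 720*√6 ≈ 1943.6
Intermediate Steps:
y(m, p) = -1
t = -1 - 4*√6 (t = 2 + (-3 + (4*√6)*(-1)) = 2 + (-3 - 4*√6) = -1 - 4*√6 ≈ -10.798)
(Y(11, 0)*t)*n = (10*(-1 - 4*√6))*(-18) = (-10 - 40*√6)*(-18) = 180 + 720*√6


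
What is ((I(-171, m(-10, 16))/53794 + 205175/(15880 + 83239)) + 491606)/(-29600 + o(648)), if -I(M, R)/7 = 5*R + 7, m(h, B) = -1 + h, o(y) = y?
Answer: -1310628971325225/77186140367336 ≈ -16.980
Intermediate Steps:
I(M, R) = -49 - 35*R (I(M, R) = -7*(5*R + 7) = -7*(7 + 5*R) = -49 - 35*R)
((I(-171, m(-10, 16))/53794 + 205175/(15880 + 83239)) + 491606)/(-29600 + o(648)) = (((-49 - 35*(-1 - 10))/53794 + 205175/(15880 + 83239)) + 491606)/(-29600 + 648) = (((-49 - 35*(-11))*(1/53794) + 205175/99119) + 491606)/(-28952) = (((-49 + 385)*(1/53794) + 205175*(1/99119)) + 491606)*(-1/28952) = ((336*(1/53794) + 205175/99119) + 491606)*(-1/28952) = ((168/26897 + 205175/99119) + 491606)*(-1/28952) = (5535243967/2666003743 + 491606)*(-1/28952) = (1310628971325225/2666003743)*(-1/28952) = -1310628971325225/77186140367336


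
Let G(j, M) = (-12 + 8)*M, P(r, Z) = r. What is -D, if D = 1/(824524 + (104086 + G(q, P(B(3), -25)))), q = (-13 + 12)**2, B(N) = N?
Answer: -1/928598 ≈ -1.0769e-6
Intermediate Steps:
q = 1 (q = (-1)**2 = 1)
G(j, M) = -4*M
D = 1/928598 (D = 1/(824524 + (104086 - 4*3)) = 1/(824524 + (104086 - 12)) = 1/(824524 + 104074) = 1/928598 ≈ 1.0769e-6)
-D = -1*1/928598 = -1/928598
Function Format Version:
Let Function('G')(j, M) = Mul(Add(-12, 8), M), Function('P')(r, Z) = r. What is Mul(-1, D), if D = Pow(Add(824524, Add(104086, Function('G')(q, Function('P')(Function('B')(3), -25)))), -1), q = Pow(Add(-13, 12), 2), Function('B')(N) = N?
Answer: Rational(-1, 928598) ≈ -1.0769e-6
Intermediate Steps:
q = 1 (q = Pow(-1, 2) = 1)
Function('G')(j, M) = Mul(-4, M)
D = Rational(1, 928598) (D = Pow(Add(824524, Add(104086, Mul(-4, 3))), -1) = Pow(Add(824524, Add(104086, -12)), -1) = Pow(Add(824524, 104074), -1) = Pow(928598, -1) = Rational(1, 928598) ≈ 1.0769e-6)
Mul(-1, D) = Mul(-1, Rational(1, 928598)) = Rational(-1, 928598)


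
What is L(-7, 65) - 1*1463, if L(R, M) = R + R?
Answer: -1477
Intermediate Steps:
L(R, M) = 2*R
L(-7, 65) - 1*1463 = 2*(-7) - 1*1463 = -14 - 1463 = -1477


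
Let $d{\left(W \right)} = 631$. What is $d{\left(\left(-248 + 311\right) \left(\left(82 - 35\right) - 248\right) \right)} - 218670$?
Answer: $-218039$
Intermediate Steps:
$d{\left(\left(-248 + 311\right) \left(\left(82 - 35\right) - 248\right) \right)} - 218670 = 631 - 218670 = -218039$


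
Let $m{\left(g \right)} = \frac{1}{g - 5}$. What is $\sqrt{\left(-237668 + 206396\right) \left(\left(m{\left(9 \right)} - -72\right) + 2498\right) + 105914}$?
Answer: $52 i \sqrt{29686} \approx 8959.4 i$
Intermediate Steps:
$m{\left(g \right)} = \frac{1}{-5 + g}$
$\sqrt{\left(-237668 + 206396\right) \left(\left(m{\left(9 \right)} - -72\right) + 2498\right) + 105914} = \sqrt{\left(-237668 + 206396\right) \left(\left(\frac{1}{-5 + 9} - -72\right) + 2498\right) + 105914} = \sqrt{- 31272 \left(\left(\frac{1}{4} + 72\right) + 2498\right) + 105914} = \sqrt{- 31272 \left(\frac{289}{4} + 2498\right) + 105914} = \sqrt{\left(-31272\right) \frac{10281}{4} + 105914} = \sqrt{-80376858 + 105914} = \sqrt{-80270944} = 52 i \sqrt{29686}$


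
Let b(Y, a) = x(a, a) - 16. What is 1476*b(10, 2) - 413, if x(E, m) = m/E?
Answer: -22553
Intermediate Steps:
b(Y, a) = -15 (b(Y, a) = a/a - 16 = 1 - 16 = -15)
1476*b(10, 2) - 413 = 1476*(-15) - 413 = -22140 - 413 = -22553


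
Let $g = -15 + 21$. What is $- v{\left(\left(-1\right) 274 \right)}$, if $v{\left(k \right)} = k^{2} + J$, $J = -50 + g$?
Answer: $-75032$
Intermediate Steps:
$g = 6$
$J = -44$ ($J = -50 + 6 = -44$)
$v{\left(k \right)} = -44 + k^{2}$ ($v{\left(k \right)} = k^{2} - 44 = -44 + k^{2}$)
$- v{\left(\left(-1\right) 274 \right)} = - (-44 + \left(\left(-1\right) 274\right)^{2}) = - (-44 + \left(-274\right)^{2}) = - (-44 + 75076) = \left(-1\right) 75032 = -75032$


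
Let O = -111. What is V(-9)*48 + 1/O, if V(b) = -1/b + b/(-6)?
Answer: 2861/37 ≈ 77.324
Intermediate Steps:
V(b) = -1/b - b/6 (V(b) = -1/b + b*(-⅙) = -1/b - b/6)
V(-9)*48 + 1/O = (-1/(-9) - ⅙*(-9))*48 + 1/(-111) = (-1*(-⅑) + 3/2)*48 - 1/111 = (⅑ + 3/2)*48 - 1/111 = (29/18)*48 - 1/111 = 232/3 - 1/111 = 2861/37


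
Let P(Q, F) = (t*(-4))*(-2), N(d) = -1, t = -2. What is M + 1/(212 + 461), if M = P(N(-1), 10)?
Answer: -10767/673 ≈ -15.999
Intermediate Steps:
P(Q, F) = -16 (P(Q, F) = -2*(-4)*(-2) = 8*(-2) = -16)
M = -16
M + 1/(212 + 461) = -16 + 1/(212 + 461) = -16 + 1/673 = -10767/673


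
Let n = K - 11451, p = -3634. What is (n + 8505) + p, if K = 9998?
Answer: 3418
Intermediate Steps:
n = -1453 (n = 9998 - 11451 = -1453)
(n + 8505) + p = (-1453 + 8505) - 3634 = 7052 - 3634 = 3418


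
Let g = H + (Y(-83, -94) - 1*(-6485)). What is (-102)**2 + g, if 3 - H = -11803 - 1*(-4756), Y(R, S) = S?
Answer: 23845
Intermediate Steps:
H = 7050 (H = 3 - (-11803 - 1*(-4756)) = 3 - (-11803 + 4756) = 3 - 1*(-7047) = 3 + 7047 = 7050)
g = 13441 (g = 7050 + (-94 - 1*(-6485)) = 7050 + (-94 + 6485) = 7050 + 6391 = 13441)
(-102)**2 + g = (-102)**2 + 13441 = 10404 + 13441 = 23845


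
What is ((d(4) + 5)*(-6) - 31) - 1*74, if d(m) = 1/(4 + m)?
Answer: -543/4 ≈ -135.75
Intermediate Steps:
((d(4) + 5)*(-6) - 31) - 1*74 = ((1/(4 + 4) + 5)*(-6) - 31) - 1*74 = ((1/8 + 5)*(-6) - 31) - 74 = ((⅛ + 5)*(-6) - 31) - 74 = ((41/8)*(-6) - 31) - 74 = (-123/4 - 31) - 74 = -247/4 - 74 = -543/4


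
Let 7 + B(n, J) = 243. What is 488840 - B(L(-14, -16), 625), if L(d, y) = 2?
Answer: 488604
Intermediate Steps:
B(n, J) = 236 (B(n, J) = -7 + 243 = 236)
488840 - B(L(-14, -16), 625) = 488840 - 1*236 = 488840 - 236 = 488604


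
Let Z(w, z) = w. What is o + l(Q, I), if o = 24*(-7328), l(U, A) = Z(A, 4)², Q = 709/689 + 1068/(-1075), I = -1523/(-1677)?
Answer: -494607606359/2812329 ≈ -1.7587e+5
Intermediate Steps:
I = 1523/1677 (I = -1523*(-1/1677) = 1523/1677 ≈ 0.90817)
Q = 26323/740675 (Q = 709*(1/689) + 1068*(-1/1075) = 709/689 - 1068/1075 = 26323/740675 ≈ 0.035539)
l(U, A) = A²
o = -175872
o + l(Q, I) = -175872 + (1523/1677)² = -175872 + 2319529/2812329 = -494607606359/2812329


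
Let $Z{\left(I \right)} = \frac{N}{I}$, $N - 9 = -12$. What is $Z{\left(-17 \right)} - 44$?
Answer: $- \frac{745}{17} \approx -43.824$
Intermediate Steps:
$N = -3$ ($N = 9 - 12 = -3$)
$Z{\left(I \right)} = - \frac{3}{I}$
$Z{\left(-17 \right)} - 44 = - \frac{3}{-17} - 44 = \left(-3\right) \left(- \frac{1}{17}\right) - 44 = \frac{3}{17} - 44 = - \frac{745}{17}$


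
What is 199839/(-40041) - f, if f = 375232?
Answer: -5008288117/13347 ≈ -3.7524e+5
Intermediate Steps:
199839/(-40041) - f = 199839/(-40041) - 1*375232 = 199839*(-1/40041) - 375232 = -66613/13347 - 375232 = -5008288117/13347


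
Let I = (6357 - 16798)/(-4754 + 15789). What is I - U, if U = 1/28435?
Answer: -59380174/62756045 ≈ -0.94621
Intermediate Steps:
U = 1/28435 ≈ 3.5168e-5
I = -10441/11035 ≈ -0.94617
I - U = -10441/11035 - 1*1/28435 = -10441/11035 - 1/28435 = -59380174/62756045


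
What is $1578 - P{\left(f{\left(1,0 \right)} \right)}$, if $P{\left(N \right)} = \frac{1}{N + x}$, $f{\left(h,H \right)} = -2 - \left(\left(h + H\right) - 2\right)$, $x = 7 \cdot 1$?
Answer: $\frac{9467}{6} \approx 1577.8$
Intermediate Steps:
$x = 7$
$f{\left(h,H \right)} = - H - h$ ($f{\left(h,H \right)} = -2 - \left(\left(H + h\right) - 2\right) = -2 - \left(-2 + H + h\right) = - H - h$)
$P{\left(N \right)} = \frac{1}{7 + N}$ ($P{\left(N \right)} = \frac{1}{N + 7} = \frac{1}{7 + N}$)
$1578 - P{\left(f{\left(1,0 \right)} \right)} = 1578 - \frac{1}{7 - 1} = 1578 - \frac{1}{6} = \frac{9467}{6}$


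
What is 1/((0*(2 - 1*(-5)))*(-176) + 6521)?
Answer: 1/6521 ≈ 0.00015335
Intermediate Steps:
1/((0*(2 - 1*(-5)))*(-176) + 6521) = 1/((0*(2 + 5))*(-176) + 6521) = 1/((0*7)*(-176) + 6521) = 1/(0*(-176) + 6521) = 1/(0 + 6521) = 1/6521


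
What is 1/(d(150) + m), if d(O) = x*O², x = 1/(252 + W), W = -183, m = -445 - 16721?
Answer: -23/387318 ≈ -5.9383e-5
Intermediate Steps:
m = -17166
x = 1/69 (x = 1/(252 - 183) = 1/69 ≈ 0.014493)
d(O) = O²/69
1/(d(150) + m) = 1/((1/69)*150² - 17166) = 1/((1/69)*22500 - 17166) = 1/(7500/23 - 17166) = 1/(-387318/23) = -23/387318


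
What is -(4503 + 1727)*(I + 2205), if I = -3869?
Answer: 10366720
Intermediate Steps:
-(4503 + 1727)*(I + 2205) = -(4503 + 1727)*(-3869 + 2205) = -6230*(-1664) = -1*(-10366720) = 10366720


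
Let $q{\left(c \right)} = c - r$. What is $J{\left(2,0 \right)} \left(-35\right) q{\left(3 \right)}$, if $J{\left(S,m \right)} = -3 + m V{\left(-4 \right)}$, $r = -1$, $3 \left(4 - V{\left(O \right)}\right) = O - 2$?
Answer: $420$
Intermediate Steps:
$V{\left(O \right)} = \frac{14}{3} - \frac{O}{3}$ ($V{\left(O \right)} = 4 - \frac{O - 2}{3} = 4 - \frac{-2 + O}{3} = 4 - \left(- \frac{2}{3} + \frac{O}{3}\right) = \frac{14}{3} - \frac{O}{3}$)
$J{\left(S,m \right)} = -3 + 6 m$ ($J{\left(S,m \right)} = -3 + m \left(\frac{14}{3} - - \frac{4}{3}\right) = -3 + m \left(\frac{14}{3} + \frac{4}{3}\right) = -3 + m 6 = -3 + 6 m$)
$q{\left(c \right)} = 1 + c$ ($q{\left(c \right)} = c - -1 = c + 1 = 1 + c$)
$J{\left(2,0 \right)} \left(-35\right) q{\left(3 \right)} = \left(-3 + 6 \cdot 0\right) \left(-35\right) \left(1 + 3\right) = \left(-3 + 0\right) \left(-35\right) 4 = \left(-3\right) \left(-35\right) 4 = 105 \cdot 4 = 420$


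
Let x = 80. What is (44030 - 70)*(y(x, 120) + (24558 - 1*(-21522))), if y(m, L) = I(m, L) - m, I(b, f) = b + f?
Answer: 2030952000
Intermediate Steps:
y(m, L) = L (y(m, L) = (m + L) - m = (L + m) - m = L)
(44030 - 70)*(y(x, 120) + (24558 - 1*(-21522))) = (44030 - 70)*(120 + (24558 - 1*(-21522))) = 43960*(120 + (24558 + 21522)) = 43960*(120 + 46080) = 43960*46200 = 2030952000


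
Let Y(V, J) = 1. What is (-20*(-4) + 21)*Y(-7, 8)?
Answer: 101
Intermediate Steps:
(-20*(-4) + 21)*Y(-7, 8) = (-20*(-4) + 21)*1 = (80 + 21)*1 = 101*1 = 101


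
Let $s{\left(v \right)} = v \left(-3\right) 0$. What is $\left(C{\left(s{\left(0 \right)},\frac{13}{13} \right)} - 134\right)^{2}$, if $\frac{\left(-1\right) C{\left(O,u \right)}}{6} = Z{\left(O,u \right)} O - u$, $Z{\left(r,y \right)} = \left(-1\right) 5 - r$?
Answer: $16384$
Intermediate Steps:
$Z{\left(r,y \right)} = -5 - r$
$s{\left(v \right)} = 0$ ($s{\left(v \right)} = - 3 v 0 = 0$)
$C{\left(O,u \right)} = 6 u - 6 O \left(-5 - O\right)$ ($C{\left(O,u \right)} = - 6 \left(\left(-5 - O\right) O - u\right) = - 6 \left(O \left(-5 - O\right) - u\right) = - 6 \left(- u + O \left(-5 - O\right)\right) = 6 u - 6 O \left(-5 - O\right)$)
$\left(C{\left(s{\left(0 \right)},\frac{13}{13} \right)} - 134\right)^{2} = \left(\left(6 \cdot \frac{13}{13} + 6 \cdot 0 \left(5 + 0\right)\right) - 134\right)^{2} = \left(\left(6 \cdot 13 \cdot \frac{1}{13} + 6 \cdot 0 \cdot 5\right) - 134\right)^{2} = \left(\left(6 \cdot 1 + 0\right) - 134\right)^{2} = \left(\left(6 + 0\right) - 134\right)^{2} = \left(6 - 134\right)^{2} = \left(-128\right)^{2} = 16384$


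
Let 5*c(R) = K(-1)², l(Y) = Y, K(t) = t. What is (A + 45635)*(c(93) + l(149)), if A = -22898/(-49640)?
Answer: 422486711577/62050 ≈ 6.8088e+6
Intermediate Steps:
A = 11449/24820 (A = -22898*(-1/49640) = 11449/24820 ≈ 0.46128)
c(R) = ⅕ (c(R) = (⅕)*(-1)² = (⅕)*1 = ⅕)
(A + 45635)*(c(93) + l(149)) = (11449/24820 + 45635)*(⅕ + 149) = (1132672149/24820)*(746/5) = 422486711577/62050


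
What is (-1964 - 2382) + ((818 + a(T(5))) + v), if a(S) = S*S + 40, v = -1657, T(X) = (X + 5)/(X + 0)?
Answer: -5141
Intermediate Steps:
T(X) = (5 + X)/X
a(S) = 40 + S² (a(S) = S² + 40 = 40 + S²)
(-1964 - 2382) + ((818 + a(T(5))) + v) = (-1964 - 2382) + ((818 + (40 + ((5 + 5)/5)²)) - 1657) = -4346 + ((818 + (40 + ((⅕)*10)²)) - 1657) = -4346 + ((818 + (40 + 2²)) - 1657) = -4346 + ((818 + (40 + 4)) - 1657) = -4346 + ((818 + 44) - 1657) = -4346 + (862 - 1657) = -4346 - 795 = -5141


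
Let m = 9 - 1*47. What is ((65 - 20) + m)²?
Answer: 49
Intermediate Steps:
m = -38 (m = 9 - 47 = -38)
((65 - 20) + m)² = ((65 - 20) - 38)² = (45 - 38)² = 7² = 49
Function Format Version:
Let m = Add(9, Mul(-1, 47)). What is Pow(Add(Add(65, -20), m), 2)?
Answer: 49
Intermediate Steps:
m = -38 (m = Add(9, -47) = -38)
Pow(Add(Add(65, -20), m), 2) = Pow(Add(Add(65, -20), -38), 2) = Pow(Add(45, -38), 2) = Pow(7, 2) = 49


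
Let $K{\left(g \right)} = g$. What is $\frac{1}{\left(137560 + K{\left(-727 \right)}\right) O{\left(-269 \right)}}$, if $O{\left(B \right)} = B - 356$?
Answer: $- \frac{1}{85520625} \approx -1.1693 \cdot 10^{-8}$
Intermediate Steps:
$O{\left(B \right)} = -356 + B$
$\frac{1}{\left(137560 + K{\left(-727 \right)}\right) O{\left(-269 \right)}} = \frac{1}{\left(137560 - 727\right) \left(-356 - 269\right)} = \frac{1}{136833 \left(-625\right)} = \frac{1}{136833} \left(- \frac{1}{625}\right) = - \frac{1}{85520625}$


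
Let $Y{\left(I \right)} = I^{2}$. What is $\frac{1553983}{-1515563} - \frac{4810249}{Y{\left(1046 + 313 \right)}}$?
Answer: $- \frac{10160257082210}{2799064509003} \approx -3.6299$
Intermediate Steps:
$\frac{1553983}{-1515563} - \frac{4810249}{Y{\left(1046 + 313 \right)}} = \frac{1553983}{-1515563} - \frac{4810249}{\left(1046 + 313\right)^{2}} = 1553983 \left(- \frac{1}{1515563}\right) - \frac{4810249}{1359^{2}} = - \frac{1553983}{1515563} - \frac{4810249}{1846881} = - \frac{10160257082210}{2799064509003}$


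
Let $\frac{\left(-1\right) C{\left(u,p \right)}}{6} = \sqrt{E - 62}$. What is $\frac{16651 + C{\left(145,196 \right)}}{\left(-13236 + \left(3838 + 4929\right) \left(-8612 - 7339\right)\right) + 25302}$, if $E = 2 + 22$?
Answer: $- \frac{16651}{139830351} + \frac{2 i \sqrt{38}}{46610117} \approx -0.00011908 + 2.6451 \cdot 10^{-7} i$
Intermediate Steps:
$E = 24$
$C{\left(u,p \right)} = - 6 i \sqrt{38}$ ($C{\left(u,p \right)} = - 6 \sqrt{24 - 62} = - 6 \sqrt{-38} = - 6 i \sqrt{38}$)
$\frac{16651 + C{\left(145,196 \right)}}{\left(-13236 + \left(3838 + 4929\right) \left(-8612 - 7339\right)\right) + 25302} = \frac{16651 - 6 i \sqrt{38}}{\left(-13236 + \left(3838 + 4929\right) \left(-8612 - 7339\right)\right) + 25302} = \frac{16651 - 6 i \sqrt{38}}{\left(-13236 + 8767 \left(-15951\right)\right) + 25302} = \frac{16651 - 6 i \sqrt{38}}{\left(-13236 - 139842417\right) + 25302} = \frac{16651 - 6 i \sqrt{38}}{-139855653 + 25302} = \frac{16651 - 6 i \sqrt{38}}{-139830351} = \left(16651 - 6 i \sqrt{38}\right) \left(- \frac{1}{139830351}\right) = - \frac{16651}{139830351} + \frac{2 i \sqrt{38}}{46610117}$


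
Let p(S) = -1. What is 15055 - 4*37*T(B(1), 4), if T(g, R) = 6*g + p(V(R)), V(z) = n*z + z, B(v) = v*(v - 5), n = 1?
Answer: 18755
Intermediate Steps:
B(v) = v*(-5 + v)
V(z) = 2*z (V(z) = 1*z + z = z + z = 2*z)
T(g, R) = -1 + 6*g (T(g, R) = 6*g - 1 = -1 + 6*g)
15055 - 4*37*T(B(1), 4) = 15055 - 4*37*(-1 + 6*(1*(-5 + 1))) = 15055 - 148*(-1 + 6*(1*(-4))) = 15055 - 148*(-1 + 6*(-4)) = 15055 - 148*(-1 - 24) = 15055 - 148*(-25) = 15055 - 1*(-3700) = 15055 + 3700 = 18755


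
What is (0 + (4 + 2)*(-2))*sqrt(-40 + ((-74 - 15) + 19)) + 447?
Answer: 447 - 12*I*sqrt(110) ≈ 447.0 - 125.86*I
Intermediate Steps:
(0 + (4 + 2)*(-2))*sqrt(-40 + ((-74 - 15) + 19)) + 447 = (0 + 6*(-2))*sqrt(-40 + (-89 + 19)) + 447 = (0 - 12)*sqrt(-40 - 70) + 447 = -12*I*sqrt(110) + 447 = 447 - 12*I*sqrt(110)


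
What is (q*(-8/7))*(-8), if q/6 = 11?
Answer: 4224/7 ≈ 603.43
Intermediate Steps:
q = 66 (q = 6*11 = 66)
(q*(-8/7))*(-8) = (66*(-8/7))*(-8) = -528/7*(-8) = 4224/7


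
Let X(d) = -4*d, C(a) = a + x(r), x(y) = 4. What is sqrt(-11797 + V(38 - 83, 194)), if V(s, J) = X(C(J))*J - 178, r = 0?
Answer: I*sqrt(165623) ≈ 406.97*I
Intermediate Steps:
C(a) = 4 + a (C(a) = a + 4 = 4 + a)
V(s, J) = -178 + J*(-16 - 4*J) (V(s, J) = (-4*(4 + J))*J - 178 = (-16 - 4*J)*J - 178 = J*(-16 - 4*J) - 178 = -178 + J*(-16 - 4*J))
sqrt(-11797 + V(38 - 83, 194)) = sqrt(-11797 + (-178 + 4*194*(-4 - 1*194))) = sqrt(-11797 + (-178 + 4*194*(-4 - 194))) = sqrt(-11797 + (-178 + 4*194*(-198))) = sqrt(-11797 + (-178 - 153648)) = sqrt(-11797 - 153826) = sqrt(-165623) = I*sqrt(165623)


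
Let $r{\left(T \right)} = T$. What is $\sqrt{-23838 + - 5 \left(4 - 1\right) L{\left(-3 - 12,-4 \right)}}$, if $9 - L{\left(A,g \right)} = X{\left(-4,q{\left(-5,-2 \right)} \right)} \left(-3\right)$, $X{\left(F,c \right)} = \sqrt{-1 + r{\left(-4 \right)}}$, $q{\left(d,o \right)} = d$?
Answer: $\sqrt{-23973 - 45 i \sqrt{5}} \approx 0.3249 - 154.83 i$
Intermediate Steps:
$X{\left(F,c \right)} = i \sqrt{5}$ ($X{\left(F,c \right)} = \sqrt{-1 - 4} = \sqrt{-5} = i \sqrt{5}$)
$L{\left(A,g \right)} = 9 + 3 i \sqrt{5}$ ($L{\left(A,g \right)} = 9 - i \sqrt{5} \left(-3\right) = 9 - - 3 i \sqrt{5} = 9 + 3 i \sqrt{5}$)
$\sqrt{-23838 + - 5 \left(4 - 1\right) L{\left(-3 - 12,-4 \right)}} = \sqrt{-23838 + - 5 \left(4 - 1\right) \left(9 + 3 i \sqrt{5}\right)} = \sqrt{-23838 + \left(-5\right) 3 \left(9 + 3 i \sqrt{5}\right)} = \sqrt{-23838 - 15 \left(9 + 3 i \sqrt{5}\right)} = \sqrt{-23838 - \left(135 + 45 i \sqrt{5}\right)} = \sqrt{-23973 - 45 i \sqrt{5}}$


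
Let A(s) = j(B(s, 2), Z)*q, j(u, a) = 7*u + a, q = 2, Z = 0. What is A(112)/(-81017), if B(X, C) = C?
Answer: -28/81017 ≈ -0.00034561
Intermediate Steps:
j(u, a) = a + 7*u
A(s) = 28 (A(s) = (0 + 7*2)*2 = (0 + 14)*2 = 14*2 = 28)
A(112)/(-81017) = 28/(-81017) = 28*(-1/81017) = -28/81017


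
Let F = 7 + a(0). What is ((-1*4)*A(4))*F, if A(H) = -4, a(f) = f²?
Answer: 112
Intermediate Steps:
F = 7 (F = 7 + 0² = 7 + 0 = 7)
((-1*4)*A(4))*F = (-1*4*(-4))*7 = -4*(-4)*7 = 16*7 = 112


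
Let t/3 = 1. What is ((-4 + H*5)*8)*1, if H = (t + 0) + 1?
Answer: 128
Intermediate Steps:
t = 3 (t = 3*1 = 3)
H = 4 (H = (3 + 0) + 1 = 3 + 1 = 4)
((-4 + H*5)*8)*1 = ((-4 + 4*5)*8)*1 = ((-4 + 20)*8)*1 = (16*8)*1 = 128*1 = 128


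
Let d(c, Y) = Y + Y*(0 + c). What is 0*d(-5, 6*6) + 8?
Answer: 8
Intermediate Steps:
d(c, Y) = Y + Y*c
0*d(-5, 6*6) + 8 = 0*((6*6)*(1 - 5)) + 8 = 0*(36*(-4)) + 8 = 0*(-144) + 8 = 0 + 8 = 8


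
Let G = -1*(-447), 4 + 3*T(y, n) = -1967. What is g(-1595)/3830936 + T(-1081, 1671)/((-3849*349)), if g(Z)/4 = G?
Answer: 409895595/428841679978 ≈ 0.00095582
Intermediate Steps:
T(y, n) = -657 (T(y, n) = -4/3 + (⅓)*(-1967) = -4/3 - 1967/3 = -657)
G = 447
g(Z) = 1788 (g(Z) = 4*447 = 1788)
g(-1595)/3830936 + T(-1081, 1671)/((-3849*349)) = 1788/3830936 - 657/((-3849*349)) = 1788*(1/3830936) - 657/(-1343301) = 447/957734 - 657*(-1/1343301) = 447/957734 + 219/447767 = 409895595/428841679978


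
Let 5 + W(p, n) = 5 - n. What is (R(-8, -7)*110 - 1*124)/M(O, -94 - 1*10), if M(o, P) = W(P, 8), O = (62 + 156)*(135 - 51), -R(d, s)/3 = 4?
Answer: 361/2 ≈ 180.50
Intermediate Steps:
R(d, s) = -12 (R(d, s) = -3*4 = -12)
W(p, n) = -n (W(p, n) = -5 + (5 - n) = -n)
O = 18312 (O = 218*84 = 18312)
M(o, P) = -8 (M(o, P) = -1*8 = -8)
(R(-8, -7)*110 - 1*124)/M(O, -94 - 1*10) = (-12*110 - 1*124)/(-8) = (-1320 - 124)*(-1/8) = -1444*(-1/8) = 361/2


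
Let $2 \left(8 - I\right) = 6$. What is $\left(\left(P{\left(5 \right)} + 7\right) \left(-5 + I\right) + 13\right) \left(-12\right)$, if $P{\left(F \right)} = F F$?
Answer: $-156$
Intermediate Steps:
$I = 5$ ($I = 8 - 3 = 5$)
$P{\left(F \right)} = F^{2}$
$\left(\left(P{\left(5 \right)} + 7\right) \left(-5 + I\right) + 13\right) \left(-12\right) = \left(\left(5^{2} + 7\right) \left(-5 + 5\right) + 13\right) \left(-12\right) = \left(\left(25 + 7\right) 0 + 13\right) \left(-12\right) = \left(32 \cdot 0 + 13\right) \left(-12\right) = \left(0 + 13\right) \left(-12\right) = 13 \left(-12\right) = -156$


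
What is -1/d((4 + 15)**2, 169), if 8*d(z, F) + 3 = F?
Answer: -4/83 ≈ -0.048193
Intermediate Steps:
d(z, F) = -3/8 + F/8
-1/d((4 + 15)**2, 169) = -1/(-3/8 + (1/8)*169) = -1/(-3/8 + 169/8) = -1/83/4 = -1*4/83 = -4/83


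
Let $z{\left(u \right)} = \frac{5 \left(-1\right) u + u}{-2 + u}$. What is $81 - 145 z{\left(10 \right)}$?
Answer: $806$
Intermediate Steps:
$z{\left(u \right)} = - \frac{4 u}{-2 + u}$ ($z{\left(u \right)} = \frac{- 5 u + u}{-2 + u} = \frac{\left(-4\right) u}{-2 + u} = - \frac{4 u}{-2 + u}$)
$81 - 145 z{\left(10 \right)} = 81 - 145 \left(\left(-4\right) 10 \frac{1}{-2 + 10}\right) = 81 - 145 \left(\left(-4\right) 10 \cdot \frac{1}{8}\right) = 81 - -725 = 81 + 725 = 806$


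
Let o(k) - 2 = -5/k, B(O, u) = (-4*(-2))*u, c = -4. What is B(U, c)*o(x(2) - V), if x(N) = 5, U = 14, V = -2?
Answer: -288/7 ≈ -41.143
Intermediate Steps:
B(O, u) = 8*u
o(k) = 2 - 5/k
B(U, c)*o(x(2) - V) = (8*(-4))*(2 - 5/(5 - 1*(-2))) = -32*(2 - 5/(5 + 2)) = -32*(2 - 5/7) = -32*9/7 = -288/7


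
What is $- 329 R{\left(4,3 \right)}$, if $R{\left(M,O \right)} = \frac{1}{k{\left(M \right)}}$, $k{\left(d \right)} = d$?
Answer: $- \frac{329}{4} \approx -82.25$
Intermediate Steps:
$R{\left(M,O \right)} = \frac{1}{M}$
$- 329 R{\left(4,3 \right)} = - \frac{329}{4}$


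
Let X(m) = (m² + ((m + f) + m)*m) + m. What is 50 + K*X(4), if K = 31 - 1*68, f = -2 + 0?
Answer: -1578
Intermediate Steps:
f = -2
K = -37 (K = 31 - 68 = -37)
X(m) = m + m² + m*(-2 + 2*m) (X(m) = (m² + ((m - 2) + m)*m) + m = (m² + ((-2 + m) + m)*m) + m = (m² + (-2 + 2*m)*m) + m = (m² + m*(-2 + 2*m)) + m = m + m² + m*(-2 + 2*m))
50 + K*X(4) = 50 - 148*(-1 + 3*4) = 50 - 148*(-1 + 12) = 50 - 148*11 = 50 - 37*44 = 50 - 1628 = -1578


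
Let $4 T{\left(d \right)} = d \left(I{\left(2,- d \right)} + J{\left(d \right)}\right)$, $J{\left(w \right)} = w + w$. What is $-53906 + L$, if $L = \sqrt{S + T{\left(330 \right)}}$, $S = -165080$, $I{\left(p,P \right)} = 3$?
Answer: $-53906 + \frac{i \sqrt{441530}}{2} \approx -53906.0 + 332.24 i$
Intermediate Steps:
$J{\left(w \right)} = 2 w$
$T{\left(d \right)} = \frac{d \left(3 + 2 d\right)}{4}$
$L = \frac{i \sqrt{441530}}{2}$ ($L = \sqrt{-165080 + \frac{1}{4} \cdot 330 \left(3 + 2 \cdot 330\right)} = \sqrt{-165080 + \frac{1}{4} \cdot 330 \left(3 + 660\right)} = \sqrt{-165080 + \frac{1}{4} \cdot 330 \cdot 663} = \sqrt{-165080 + \frac{109395}{2}} = \sqrt{- \frac{220765}{2}} = \frac{i \sqrt{441530}}{2} \approx 332.24 i$)
$-53906 + L = -53906 + \frac{i \sqrt{441530}}{2}$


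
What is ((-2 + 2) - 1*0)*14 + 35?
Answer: 35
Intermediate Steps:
((-2 + 2) - 1*0)*14 + 35 = (0 + 0)*14 + 35 = 0*14 + 35 = 0 + 35 = 35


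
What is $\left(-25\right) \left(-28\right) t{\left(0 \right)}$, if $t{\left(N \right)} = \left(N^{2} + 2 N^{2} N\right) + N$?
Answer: $0$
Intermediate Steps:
$t{\left(N \right)} = N + N^{2} + 2 N^{3}$ ($t{\left(N \right)} = \left(N^{2} + 2 N^{3}\right) + N = N + N^{2} + 2 N^{3}$)
$\left(-25\right) \left(-28\right) t{\left(0 \right)} = \left(-25\right) \left(-28\right) 0 \left(1 + 0 + 2 \cdot 0^{2}\right) = 700 \cdot 0 \left(1 + 0 + 2 \cdot 0\right) = 700 \cdot 0 \left(1 + 0 + 0\right) = 700 \cdot 0 \cdot 1 = 700 \cdot 0 = 0$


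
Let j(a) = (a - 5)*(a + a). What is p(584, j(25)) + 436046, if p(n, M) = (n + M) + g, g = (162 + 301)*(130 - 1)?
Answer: 497357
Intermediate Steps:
j(a) = 2*a*(-5 + a) (j(a) = (-5 + a)*(2*a) = 2*a*(-5 + a))
g = 59727 (g = 463*129 = 59727)
p(n, M) = 59727 + M + n (p(n, M) = (n + M) + 59727 = (M + n) + 59727 = 59727 + M + n)
p(584, j(25)) + 436046 = (59727 + 2*25*(-5 + 25) + 584) + 436046 = (59727 + 2*25*20 + 584) + 436046 = (59727 + 1000 + 584) + 436046 = 61311 + 436046 = 497357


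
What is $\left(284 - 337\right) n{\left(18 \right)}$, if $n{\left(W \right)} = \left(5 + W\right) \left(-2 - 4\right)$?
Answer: $7314$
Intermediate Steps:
$n{\left(W \right)} = -30 - 6 W$ ($n{\left(W \right)} = \left(5 + W\right) \left(-6\right) = -30 - 6 W$)
$\left(284 - 337\right) n{\left(18 \right)} = \left(284 - 337\right) \left(-30 - 108\right) = - 53 \left(-30 - 108\right) = \left(-53\right) \left(-138\right) = 7314$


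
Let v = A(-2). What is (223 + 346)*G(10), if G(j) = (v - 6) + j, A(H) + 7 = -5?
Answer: -4552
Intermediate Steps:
A(H) = -12 (A(H) = -7 - 5 = -12)
v = -12
G(j) = -18 + j (G(j) = (-12 - 6) + j = -18 + j)
(223 + 346)*G(10) = (223 + 346)*(-18 + 10) = 569*(-8) = -4552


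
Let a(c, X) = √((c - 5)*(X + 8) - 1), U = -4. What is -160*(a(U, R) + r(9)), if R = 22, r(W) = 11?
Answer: -1760 - 160*I*√271 ≈ -1760.0 - 2633.9*I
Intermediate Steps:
a(c, X) = √(-1 + (-5 + c)*(8 + X)) (a(c, X) = √((-5 + c)*(8 + X) - 1) = √(-1 + (-5 + c)*(8 + X)))
-160*(a(U, R) + r(9)) = -160*(√(-41 - 5*22 + 8*(-4) + 22*(-4)) + 11) = -160*(√(-41 - 110 - 32 - 88) + 11) = -160*(√(-271) + 11) = -160*(I*√271 + 11) = -160*(11 + I*√271) = -1760 - 160*I*√271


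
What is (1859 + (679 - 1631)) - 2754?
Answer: -1847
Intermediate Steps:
(1859 + (679 - 1631)) - 2754 = (1859 - 952) - 2754 = 907 - 2754 = -1847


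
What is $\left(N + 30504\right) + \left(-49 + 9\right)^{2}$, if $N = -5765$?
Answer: $26339$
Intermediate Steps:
$\left(N + 30504\right) + \left(-49 + 9\right)^{2} = \left(-5765 + 30504\right) + \left(-49 + 9\right)^{2} = 24739 + \left(-40\right)^{2} = 24739 + 1600 = 26339$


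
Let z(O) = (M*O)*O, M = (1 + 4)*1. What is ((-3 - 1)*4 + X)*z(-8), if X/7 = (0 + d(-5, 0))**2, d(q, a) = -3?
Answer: 15040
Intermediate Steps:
M = 5 (M = 5*1 = 5)
z(O) = 5*O**2 (z(O) = (5*O)*O = 5*O**2)
X = 63 (X = 7*(0 - 3)**2 = 7*(-3)**2 = 7*9 = 63)
((-3 - 1)*4 + X)*z(-8) = ((-3 - 1)*4 + 63)*(5*(-8)**2) = (-4*4 + 63)*(5*64) = (-16 + 63)*320 = 47*320 = 15040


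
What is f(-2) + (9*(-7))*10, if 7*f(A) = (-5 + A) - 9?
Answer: -4426/7 ≈ -632.29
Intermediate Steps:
f(A) = -2 + A/7 (f(A) = ((-5 + A) - 9)/7 = (-14 + A)/7 = -2 + A/7)
f(-2) + (9*(-7))*10 = (-2 + (⅐)*(-2)) + (9*(-7))*10 = (-2 - 2/7) - 63*10 = -16/7 - 630 = -4426/7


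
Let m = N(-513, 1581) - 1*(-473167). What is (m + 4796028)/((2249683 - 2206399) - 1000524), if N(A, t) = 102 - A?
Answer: -526981/95724 ≈ -5.5052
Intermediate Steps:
m = 473782 (m = (102 - 1*(-513)) - 1*(-473167) = (102 + 513) + 473167 = 615 + 473167 = 473782)
(m + 4796028)/((2249683 - 2206399) - 1000524) = (473782 + 4796028)/((2249683 - 2206399) - 1000524) = 5269810/(43284 - 1000524) = 5269810/(-957240) = 5269810*(-1/957240) = -526981/95724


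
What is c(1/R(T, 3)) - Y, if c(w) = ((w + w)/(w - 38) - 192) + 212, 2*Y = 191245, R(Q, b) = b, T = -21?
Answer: -21606169/226 ≈ -95603.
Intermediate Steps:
Y = 191245/2 (Y = (½)*191245 = 191245/2 ≈ 95623.)
c(w) = 20 + 2*w/(-38 + w) (c(w) = ((2*w)/(-38 + w) - 192) + 212 = (2*w/(-38 + w) - 192) + 212 = (-192 + 2*w/(-38 + w)) + 212 = 20 + 2*w/(-38 + w))
c(1/R(T, 3)) - Y = 2*(-380 + 11/3)/(-38 + 1/3) - 1*191245/2 = 2*(-380 + 11*(⅓))/(-38 + ⅓) - 191245/2 = 2*(-380 + 11/3)/(-113/3) - 191245/2 = 2*(-3/113)*(-1129/3) - 191245/2 = 2258/113 - 191245/2 = -21606169/226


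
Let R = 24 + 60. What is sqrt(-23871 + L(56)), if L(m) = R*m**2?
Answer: 3*sqrt(26617) ≈ 489.44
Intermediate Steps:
R = 84
L(m) = 84*m**2
sqrt(-23871 + L(56)) = sqrt(-23871 + 84*56**2) = sqrt(-23871 + 84*3136) = sqrt(-23871 + 263424) = sqrt(239553) = 3*sqrt(26617)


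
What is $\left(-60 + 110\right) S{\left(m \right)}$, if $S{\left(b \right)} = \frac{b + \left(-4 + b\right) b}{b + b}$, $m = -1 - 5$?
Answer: $-225$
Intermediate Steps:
$m = -6$ ($m = -1 - 5 = -6$)
$S{\left(b \right)} = \frac{b + b \left(-4 + b\right)}{2 b}$
$\left(-60 + 110\right) S{\left(m \right)} = \left(-60 + 110\right) \left(- \frac{3}{2} + \frac{1}{2} \left(-6\right)\right) = 50 \left(- \frac{3}{2} - 3\right) = 50 \left(- \frac{9}{2}\right) = -225$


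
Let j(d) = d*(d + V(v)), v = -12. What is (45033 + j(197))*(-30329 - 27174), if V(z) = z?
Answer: -4685229434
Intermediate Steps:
j(d) = d*(-12 + d) (j(d) = d*(d - 12) = d*(-12 + d))
(45033 + j(197))*(-30329 - 27174) = (45033 + 197*(-12 + 197))*(-30329 - 27174) = (45033 + 197*185)*(-57503) = (45033 + 36445)*(-57503) = 81478*(-57503) = -4685229434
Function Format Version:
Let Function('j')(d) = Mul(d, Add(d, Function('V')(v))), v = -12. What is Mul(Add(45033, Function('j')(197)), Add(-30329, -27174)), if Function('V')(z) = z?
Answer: -4685229434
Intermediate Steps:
Function('j')(d) = Mul(d, Add(-12, d)) (Function('j')(d) = Mul(d, Add(d, -12)) = Mul(d, Add(-12, d)))
Mul(Add(45033, Function('j')(197)), Add(-30329, -27174)) = Mul(Add(45033, Mul(197, Add(-12, 197))), Add(-30329, -27174)) = Mul(Add(45033, Mul(197, 185)), -57503) = Mul(Add(45033, 36445), -57503) = Mul(81478, -57503) = -4685229434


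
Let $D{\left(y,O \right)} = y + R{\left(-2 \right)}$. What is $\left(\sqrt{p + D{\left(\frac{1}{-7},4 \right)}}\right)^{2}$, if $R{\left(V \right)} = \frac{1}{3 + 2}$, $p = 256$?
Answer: $\frac{8962}{35} \approx 256.06$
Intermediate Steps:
$R{\left(V \right)} = \frac{1}{5}$
$D{\left(y,O \right)} = \frac{1}{5} + y$ ($D{\left(y,O \right)} = y + \frac{1}{5} = \frac{1}{5} + y$)
$\left(\sqrt{p + D{\left(\frac{1}{-7},4 \right)}}\right)^{2} = \left(\sqrt{256 + \left(\frac{1}{5} + \frac{1}{-7}\right)}\right)^{2} = \left(\sqrt{256 + \left(\frac{1}{5} - \frac{1}{7}\right)}\right)^{2} = \left(\sqrt{256 + \frac{2}{35}}\right)^{2} = \left(\sqrt{\frac{8962}{35}}\right)^{2} = \left(\frac{\sqrt{313670}}{35}\right)^{2} = \frac{8962}{35}$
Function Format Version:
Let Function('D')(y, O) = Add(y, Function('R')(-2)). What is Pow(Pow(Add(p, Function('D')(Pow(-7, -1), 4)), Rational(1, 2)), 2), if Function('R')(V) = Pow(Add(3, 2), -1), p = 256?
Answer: Rational(8962, 35) ≈ 256.06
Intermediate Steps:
Function('R')(V) = Rational(1, 5) (Function('R')(V) = Pow(5, -1) = Rational(1, 5))
Function('D')(y, O) = Add(Rational(1, 5), y) (Function('D')(y, O) = Add(y, Rational(1, 5)) = Add(Rational(1, 5), y))
Pow(Pow(Add(p, Function('D')(Pow(-7, -1), 4)), Rational(1, 2)), 2) = Pow(Pow(Add(256, Add(Rational(1, 5), Pow(-7, -1))), Rational(1, 2)), 2) = Pow(Pow(Add(256, Add(Rational(1, 5), Rational(-1, 7))), Rational(1, 2)), 2) = Pow(Pow(Add(256, Rational(2, 35)), Rational(1, 2)), 2) = Pow(Pow(Rational(8962, 35), Rational(1, 2)), 2) = Pow(Mul(Rational(1, 35), Pow(313670, Rational(1, 2))), 2) = Rational(8962, 35)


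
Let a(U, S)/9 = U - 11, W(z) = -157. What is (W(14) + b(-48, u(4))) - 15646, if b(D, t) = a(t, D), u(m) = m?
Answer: -15866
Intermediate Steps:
a(U, S) = -99 + 9*U (a(U, S) = 9*(U - 11) = 9*(-11 + U) = -99 + 9*U)
b(D, t) = -99 + 9*t
(W(14) + b(-48, u(4))) - 15646 = (-157 + (-99 + 9*4)) - 15646 = (-157 + (-99 + 36)) - 15646 = (-157 - 63) - 15646 = -220 - 15646 = -15866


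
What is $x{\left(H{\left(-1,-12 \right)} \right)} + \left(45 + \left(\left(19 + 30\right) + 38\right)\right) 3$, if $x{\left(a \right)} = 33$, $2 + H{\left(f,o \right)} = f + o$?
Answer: $429$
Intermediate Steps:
$H{\left(f,o \right)} = -2 + f + o$ ($H{\left(f,o \right)} = -2 + \left(f + o\right) = -2 + f + o$)
$x{\left(H{\left(-1,-12 \right)} \right)} + \left(45 + \left(\left(19 + 30\right) + 38\right)\right) 3 = 33 + \left(45 + \left(\left(19 + 30\right) + 38\right)\right) 3 = 33 + \left(45 + \left(49 + 38\right)\right) 3 = 33 + \left(45 + 87\right) 3 = 33 + 132 \cdot 3 = 33 + 396 = 429$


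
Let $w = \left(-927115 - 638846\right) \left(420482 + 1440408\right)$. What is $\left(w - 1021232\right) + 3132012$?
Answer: $-2914079054510$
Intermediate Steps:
$w = -2914081165290$ ($w = \left(-1565961\right) 1860890 = -2914081165290$)
$\left(w - 1021232\right) + 3132012 = \left(-2914081165290 - 1021232\right) + 3132012 = -2914082186522 + 3132012 = -2914079054510$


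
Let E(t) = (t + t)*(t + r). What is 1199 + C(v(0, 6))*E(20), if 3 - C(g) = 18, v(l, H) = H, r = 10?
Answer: -16801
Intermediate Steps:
E(t) = 2*t*(10 + t) (E(t) = (t + t)*(t + 10) = (2*t)*(10 + t) = 2*t*(10 + t))
C(g) = -15 (C(g) = 3 - 1*18 = 3 - 18 = -15)
1199 + C(v(0, 6))*E(20) = 1199 - 30*20*(10 + 20) = 1199 - 30*20*30 = 1199 - 15*1200 = 1199 - 18000 = -16801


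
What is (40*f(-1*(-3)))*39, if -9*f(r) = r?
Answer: -520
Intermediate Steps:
f(r) = -r/9
(40*f(-1*(-3)))*39 = (40*(-(-1)*(-3)/9))*39 = (40*(-1/9*3))*39 = (40*(-1/3))*39 = -40/3*39 = -520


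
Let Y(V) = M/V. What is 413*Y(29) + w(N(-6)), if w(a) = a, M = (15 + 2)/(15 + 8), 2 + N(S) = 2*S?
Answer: -2317/667 ≈ -3.4738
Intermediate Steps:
N(S) = -2 + 2*S
M = 17/23 ≈ 0.73913
Y(V) = 17/(23*V)
413*Y(29) + w(N(-6)) = 413*((17/23)/29) + (-2 + 2*(-6)) = 413*((17/23)*(1/29)) + (-2 - 12) = 413*(17/667) - 14 = 7021/667 - 14 = -2317/667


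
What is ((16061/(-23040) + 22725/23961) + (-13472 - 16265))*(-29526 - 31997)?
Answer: 48094908853294963/26288640 ≈ 1.8295e+9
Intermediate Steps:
((16061/(-23040) + 22725/23961) + (-13472 - 16265))*(-29526 - 31997) = ((16061*(-1/23040) + 22725*(1/23961)) - 29737)*(-61523) = ((-16061/23040 + 7575/7987) - 29737)*(-61523) = (46248793/184020480 - 29737)*(-61523) = -5472170764967/184020480*(-61523) = 48094908853294963/26288640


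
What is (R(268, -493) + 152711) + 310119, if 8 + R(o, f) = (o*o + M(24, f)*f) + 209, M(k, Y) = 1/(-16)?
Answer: 8558173/16 ≈ 5.3489e+5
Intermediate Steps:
M(k, Y) = -1/16
R(o, f) = 201 + o² - f/16 (R(o, f) = -8 + ((o*o - f/16) + 209) = -8 + ((o² - f/16) + 209) = -8 + (209 + o² - f/16) = 201 + o² - f/16)
(R(268, -493) + 152711) + 310119 = ((201 + 268² - 1/16*(-493)) + 152711) + 310119 = ((201 + 71824 + 493/16) + 152711) + 310119 = (1152893/16 + 152711) + 310119 = 3596269/16 + 310119 = 8558173/16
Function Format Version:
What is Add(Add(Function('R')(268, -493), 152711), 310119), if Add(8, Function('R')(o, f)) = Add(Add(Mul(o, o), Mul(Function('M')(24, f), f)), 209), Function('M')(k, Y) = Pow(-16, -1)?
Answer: Rational(8558173, 16) ≈ 5.3489e+5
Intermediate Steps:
Function('M')(k, Y) = Rational(-1, 16)
Function('R')(o, f) = Add(201, Pow(o, 2), Mul(Rational(-1, 16), f)) (Function('R')(o, f) = Add(-8, Add(Add(Mul(o, o), Mul(Rational(-1, 16), f)), 209)) = Add(-8, Add(Add(Pow(o, 2), Mul(Rational(-1, 16), f)), 209)) = Add(-8, Add(209, Pow(o, 2), Mul(Rational(-1, 16), f))) = Add(201, Pow(o, 2), Mul(Rational(-1, 16), f)))
Add(Add(Function('R')(268, -493), 152711), 310119) = Add(Add(Add(201, Pow(268, 2), Mul(Rational(-1, 16), -493)), 152711), 310119) = Add(Add(Add(201, 71824, Rational(493, 16)), 152711), 310119) = Add(Add(Rational(1152893, 16), 152711), 310119) = Add(Rational(3596269, 16), 310119) = Rational(8558173, 16)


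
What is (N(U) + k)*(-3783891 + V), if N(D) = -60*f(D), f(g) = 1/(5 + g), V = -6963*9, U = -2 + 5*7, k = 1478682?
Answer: -108068770057824/19 ≈ -5.6878e+12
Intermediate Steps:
U = 33 (U = -2 + 35 = 33)
V = -62667
N(D) = -60/(5 + D)
(N(U) + k)*(-3783891 + V) = (-60/(5 + 33) + 1478682)*(-3783891 - 62667) = (-60/38 + 1478682)*(-3846558) = (-60*1/38 + 1478682)*(-3846558) = (-30/19 + 1478682)*(-3846558) = (28094928/19)*(-3846558) = -108068770057824/19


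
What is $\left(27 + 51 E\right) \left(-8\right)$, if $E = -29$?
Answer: $11616$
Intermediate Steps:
$\left(27 + 51 E\right) \left(-8\right) = \left(27 + 51 \left(-29\right)\right) \left(-8\right) = \left(27 - 1479\right) \left(-8\right) = \left(-1452\right) \left(-8\right) = 11616$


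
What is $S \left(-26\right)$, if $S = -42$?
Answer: $1092$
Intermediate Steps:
$S \left(-26\right) = \left(-42\right) \left(-26\right) = 1092$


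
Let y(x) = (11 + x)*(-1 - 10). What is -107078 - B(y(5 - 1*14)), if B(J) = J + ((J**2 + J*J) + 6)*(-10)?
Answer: -97316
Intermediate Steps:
y(x) = -121 - 11*x (y(x) = (11 + x)*(-11) = -121 - 11*x)
B(J) = -60 + J - 20*J**2 (B(J) = J + ((J**2 + J**2) + 6)*(-10) = J + (2*J**2 + 6)*(-10) = J + (6 + 2*J**2)*(-10) = J + (-60 - 20*J**2) = -60 + J - 20*J**2)
-107078 - B(y(5 - 1*14)) = -107078 - (-60 + (-121 - 11*(5 - 1*14)) - 20*(-121 - 11*(5 - 1*14))**2) = -107078 - (-60 + (-121 - 11*(5 - 14)) - 20*(-121 - 11*(5 - 14))**2) = -107078 - (-60 + (-121 - 11*(-9)) - 20*(-121 - 11*(-9))**2) = -107078 - (-60 + (-121 + 99) - 20*(-121 + 99)**2) = -107078 - (-60 - 22 - 20*(-22)**2) = -107078 - (-60 - 22 - 20*484) = -107078 - (-60 - 22 - 9680) = -107078 - 1*(-9762) = -107078 + 9762 = -97316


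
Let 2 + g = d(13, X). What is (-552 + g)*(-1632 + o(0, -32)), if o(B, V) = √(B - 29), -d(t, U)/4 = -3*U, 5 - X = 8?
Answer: 962880 - 590*I*√29 ≈ 9.6288e+5 - 3177.2*I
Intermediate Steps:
X = -3 (X = 5 - 1*8 = 5 - 8 = -3)
d(t, U) = 12*U (d(t, U) = -(-12)*U = 12*U)
g = -38 (g = -2 + 12*(-3) = -2 - 36 = -38)
o(B, V) = √(-29 + B)
(-552 + g)*(-1632 + o(0, -32)) = (-552 - 38)*(-1632 + √(-29 + 0)) = -590*(-1632 + √(-29)) = -590*(-1632 + I*√29) = 962880 - 590*I*√29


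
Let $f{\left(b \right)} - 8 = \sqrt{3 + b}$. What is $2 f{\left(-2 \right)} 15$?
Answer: $270$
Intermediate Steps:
$f{\left(b \right)} = 8 + \sqrt{3 + b}$
$2 f{\left(-2 \right)} 15 = 2 \left(8 + \sqrt{3 - 2}\right) 15 = 2 \left(8 + \sqrt{1}\right) 15 = 2 \left(8 + 1\right) 15 = 2 \cdot 9 \cdot 15 = 18 \cdot 15 = 270$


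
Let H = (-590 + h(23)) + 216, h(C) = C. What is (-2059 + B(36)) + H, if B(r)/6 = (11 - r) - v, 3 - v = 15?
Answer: -2488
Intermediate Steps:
v = -12 (v = 3 - 1*15 = 3 - 15 = -12)
B(r) = 138 - 6*r (B(r) = 6*((11 - r) - 1*(-12)) = 6*((11 - r) + 12) = 6*(23 - r) = 138 - 6*r)
H = -351 (H = (-590 + 23) + 216 = -567 + 216 = -351)
(-2059 + B(36)) + H = (-2059 + (138 - 6*36)) - 351 = (-2059 + (138 - 216)) - 351 = (-2059 - 78) - 351 = -2137 - 351 = -2488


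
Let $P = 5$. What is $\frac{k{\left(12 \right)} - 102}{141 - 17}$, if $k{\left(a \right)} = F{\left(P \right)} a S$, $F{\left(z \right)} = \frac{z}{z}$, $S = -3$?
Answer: $- \frac{69}{62} \approx -1.1129$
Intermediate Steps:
$F{\left(z \right)} = 1$
$k{\left(a \right)} = - 3 a$ ($k{\left(a \right)} = 1 a \left(-3\right) = a \left(-3\right) = - 3 a$)
$\frac{k{\left(12 \right)} - 102}{141 - 17} = \frac{\left(-3\right) 12 - 102}{141 - 17} = \frac{-36 - 102}{124} = \left(-138\right) \frac{1}{124} = - \frac{69}{62}$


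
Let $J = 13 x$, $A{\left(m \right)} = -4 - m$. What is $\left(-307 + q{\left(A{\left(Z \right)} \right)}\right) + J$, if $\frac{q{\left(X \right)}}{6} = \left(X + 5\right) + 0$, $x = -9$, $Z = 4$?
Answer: $-442$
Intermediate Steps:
$J = -117$ ($J = 13 \left(-9\right) = -117$)
$q{\left(X \right)} = 30 + 6 X$ ($q{\left(X \right)} = 6 \left(\left(X + 5\right) + 0\right) = 6 \left(\left(5 + X\right) + 0\right) = 6 \left(5 + X\right) = 30 + 6 X$)
$\left(-307 + q{\left(A{\left(Z \right)} \right)}\right) + J = \left(-307 + \left(30 + 6 \left(-4 - 4\right)\right)\right) - 117 = \left(-307 + \left(30 + 6 \left(-8\right)\right)\right) - 117 = \left(-307 + \left(30 - 48\right)\right) - 117 = \left(-307 - 18\right) - 117 = -325 - 117 = -442$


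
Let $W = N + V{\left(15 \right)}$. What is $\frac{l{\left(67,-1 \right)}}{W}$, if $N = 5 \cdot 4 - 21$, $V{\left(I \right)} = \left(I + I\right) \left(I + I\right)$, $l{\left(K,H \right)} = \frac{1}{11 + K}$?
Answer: $\frac{1}{70122} \approx 1.4261 \cdot 10^{-5}$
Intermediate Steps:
$V{\left(I \right)} = 4 I^{2}$ ($V{\left(I \right)} = 2 I 2 I = 4 I^{2}$)
$N = -1$ ($N = 20 - 21 = -1$)
$W = 899$ ($W = -1 + 4 \cdot 15^{2} = -1 + 4 \cdot 225 = -1 + 900 = 899$)
$\frac{l{\left(67,-1 \right)}}{W} = \frac{1}{\left(11 + 67\right) 899} = \frac{1}{78} \cdot \frac{1}{899} = \frac{1}{70122}$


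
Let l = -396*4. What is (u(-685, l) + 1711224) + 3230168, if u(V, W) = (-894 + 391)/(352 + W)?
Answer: 6087795447/1232 ≈ 4.9414e+6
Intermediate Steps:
l = -1584
u(V, W) = -503/(352 + W)
(u(-685, l) + 1711224) + 3230168 = (-503/(352 - 1584) + 1711224) + 3230168 = (-503/(-1232) + 1711224) + 3230168 = (-503*(-1/1232) + 1711224) + 3230168 = (503/1232 + 1711224) + 3230168 = 2108228471/1232 + 3230168 = 6087795447/1232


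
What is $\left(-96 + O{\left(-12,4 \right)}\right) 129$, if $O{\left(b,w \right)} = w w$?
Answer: $-10320$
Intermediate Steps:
$O{\left(b,w \right)} = w^{2}$
$\left(-96 + O{\left(-12,4 \right)}\right) 129 = \left(-96 + 4^{2}\right) 129 = \left(-96 + 16\right) 129 = \left(-80\right) 129 = -10320$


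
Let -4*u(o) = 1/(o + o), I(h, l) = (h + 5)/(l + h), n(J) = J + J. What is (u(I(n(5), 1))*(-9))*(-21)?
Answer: -693/40 ≈ -17.325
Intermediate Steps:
n(J) = 2*J
I(h, l) = (5 + h)/(h + l)
u(o) = -1/(8*o) (u(o) = -1/(4*(o + o)) = -1/(2*o)/4 = -1/(8*o))
(u(I(n(5), 1))*(-9))*(-21) = (-(2*5 + 1)/(5 + 2*5)/8*(-9))*(-21) = (-(10 + 1)/(5 + 10)/8*(-9))*(-21) = (-1/(8*(15/11))*(-9))*(-21) = (-1/(8*((1/11)*15))*(-9))*(-21) = (-1/(8*15/11)*(-9))*(-21) = (-1/8*11/15*(-9))*(-21) = -11/120*(-9)*(-21) = (33/40)*(-21) = -693/40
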